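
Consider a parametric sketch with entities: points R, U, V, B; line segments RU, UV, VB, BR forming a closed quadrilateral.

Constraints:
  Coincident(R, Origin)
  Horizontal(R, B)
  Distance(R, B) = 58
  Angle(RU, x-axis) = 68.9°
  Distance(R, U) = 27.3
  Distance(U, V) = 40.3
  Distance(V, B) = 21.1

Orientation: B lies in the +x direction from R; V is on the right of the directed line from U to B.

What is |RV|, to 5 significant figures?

37.505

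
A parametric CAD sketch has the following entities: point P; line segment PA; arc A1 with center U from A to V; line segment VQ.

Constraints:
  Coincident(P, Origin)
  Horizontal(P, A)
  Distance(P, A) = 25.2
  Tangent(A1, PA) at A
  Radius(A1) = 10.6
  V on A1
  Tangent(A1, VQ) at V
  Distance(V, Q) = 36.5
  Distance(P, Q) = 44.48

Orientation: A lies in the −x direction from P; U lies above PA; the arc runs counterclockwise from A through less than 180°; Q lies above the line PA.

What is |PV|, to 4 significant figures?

17.02

P is at the origin; PA is horizontal with |PA| = 25.2 and A on the −x side, so A = (-25.20, 0.000). Tangency of A1 to PA means the radius UA is perpendicular to PA, so U = A + (0, 10.6) = (-25.20, 10.60). Since UV ⟂ VQ (tangency), |UQ| = √(10.6² + 36.5²) = 38.01 regardless of where V sits on A1. So Q lies on both circle(P, 44.48) and circle(U, 38.01); the above-PA intersection is Q = (-6.941, 43.94). V is the foot of the tangent from Q: V = (-14.85, 8.303).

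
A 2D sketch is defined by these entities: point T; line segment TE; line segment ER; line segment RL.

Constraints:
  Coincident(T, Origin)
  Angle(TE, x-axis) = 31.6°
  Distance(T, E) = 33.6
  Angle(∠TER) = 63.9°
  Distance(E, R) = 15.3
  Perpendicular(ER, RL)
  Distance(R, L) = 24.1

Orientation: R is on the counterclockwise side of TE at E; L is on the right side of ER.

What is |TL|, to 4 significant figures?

54.28

T is at the origin; TE runs at 31.6° with length 33.6, so E = 33.6·(cos 31.6°, sin 31.6°) = (28.62, 17.61). ∠TER = 63.9°, so ER runs at 31.6° + (180° − 63.9°) = 147.7° from the x-axis; with |ER| = 15.3, R = E + 15.3·(cos 147.7°, sin 147.7°) = (15.69, 25.78). ER ⟂ RL; with |RL| = 24.1 on the right of ER, L = R + 24.1·(0.5344, 0.8453) = (28.56, 46.15). Then |TL| = |L − T| = 54.28.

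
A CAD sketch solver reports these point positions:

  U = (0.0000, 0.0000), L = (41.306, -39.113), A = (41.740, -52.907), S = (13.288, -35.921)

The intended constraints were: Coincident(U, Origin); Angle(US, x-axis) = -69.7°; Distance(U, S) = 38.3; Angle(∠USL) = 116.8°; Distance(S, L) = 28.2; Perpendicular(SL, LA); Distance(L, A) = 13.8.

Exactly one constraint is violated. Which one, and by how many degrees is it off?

Perpendicular(SL, LA) — off by 8.30°.

U = (0.00, 0.00) ✓; US at -69.70° ✓; |US| = 38.30 ✓; ∠USL = 116.8° ✓; |SL| = 28.20 ✓; ∠(SL, LA) = 81.70° ✗; |LA| = 13.80 ✓.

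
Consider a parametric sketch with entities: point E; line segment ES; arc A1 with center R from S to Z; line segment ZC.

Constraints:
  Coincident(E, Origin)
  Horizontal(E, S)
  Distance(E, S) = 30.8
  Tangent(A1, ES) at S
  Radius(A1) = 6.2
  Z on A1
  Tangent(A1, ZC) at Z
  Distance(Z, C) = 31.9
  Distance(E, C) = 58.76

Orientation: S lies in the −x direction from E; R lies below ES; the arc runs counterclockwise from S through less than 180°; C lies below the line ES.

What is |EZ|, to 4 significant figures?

36.79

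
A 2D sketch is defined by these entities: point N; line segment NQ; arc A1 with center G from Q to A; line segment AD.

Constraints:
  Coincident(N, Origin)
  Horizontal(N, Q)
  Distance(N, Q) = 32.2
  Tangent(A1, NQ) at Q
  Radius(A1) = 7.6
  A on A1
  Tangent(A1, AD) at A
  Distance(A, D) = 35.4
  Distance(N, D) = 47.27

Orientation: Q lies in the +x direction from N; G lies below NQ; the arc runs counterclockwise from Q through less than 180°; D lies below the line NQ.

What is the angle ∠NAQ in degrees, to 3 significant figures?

122°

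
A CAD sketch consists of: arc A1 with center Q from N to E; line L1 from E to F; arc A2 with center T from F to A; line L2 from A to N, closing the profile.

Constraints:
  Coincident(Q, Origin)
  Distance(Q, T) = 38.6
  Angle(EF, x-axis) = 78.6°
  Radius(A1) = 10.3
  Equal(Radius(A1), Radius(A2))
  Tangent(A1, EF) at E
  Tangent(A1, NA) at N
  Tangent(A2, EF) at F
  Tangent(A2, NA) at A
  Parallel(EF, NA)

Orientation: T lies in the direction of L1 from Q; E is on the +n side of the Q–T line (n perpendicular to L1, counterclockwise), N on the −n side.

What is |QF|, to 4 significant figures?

39.95

Tangency of A1 to both parallel lines with radius 10.3 puts E and N at Q ± 10.3·n: E = (-10.10, 2.036), N = (10.10, -2.036). Equal radii place F and A the same way about T: F = T + 10.3·n = (-2.467, 39.87), A = T − 10.3·n = (17.73, 35.80). Then |QF| = |F − Q| = 39.95.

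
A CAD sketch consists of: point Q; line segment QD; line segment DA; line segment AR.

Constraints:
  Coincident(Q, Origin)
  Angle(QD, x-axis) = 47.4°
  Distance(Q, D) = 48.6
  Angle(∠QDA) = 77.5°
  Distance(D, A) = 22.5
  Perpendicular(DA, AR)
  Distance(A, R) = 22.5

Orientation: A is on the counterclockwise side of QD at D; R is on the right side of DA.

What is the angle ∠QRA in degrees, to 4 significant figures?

9.720°

Q is at the origin; QD runs at 47.4° with length 48.6, so D = 48.6·(cos 47.4°, sin 47.4°) = (32.90, 35.77). ∠QDA = 77.5°, so DA runs at 47.4° + (180° − 77.5°) = 149.9° from the x-axis; with |DA| = 22.5, A = D + 22.5·(cos 149.9°, sin 149.9°) = (13.43, 47.06). DA ⟂ AR; with |AR| = 22.5 on the right of DA, R = A + 22.5·(0.5015, 0.8652) = (24.71, 66.52). Then cos ∠QRA = RQ·RA / (|RQ||RA|), giving 9.720°.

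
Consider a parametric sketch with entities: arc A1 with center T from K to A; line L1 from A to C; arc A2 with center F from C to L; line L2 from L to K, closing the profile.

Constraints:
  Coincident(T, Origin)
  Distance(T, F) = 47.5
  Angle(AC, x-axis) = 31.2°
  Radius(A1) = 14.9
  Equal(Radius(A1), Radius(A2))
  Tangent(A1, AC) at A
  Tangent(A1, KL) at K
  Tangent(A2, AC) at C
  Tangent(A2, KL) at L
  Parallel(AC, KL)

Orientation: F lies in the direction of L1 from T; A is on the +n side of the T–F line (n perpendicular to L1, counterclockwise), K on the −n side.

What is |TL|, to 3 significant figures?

49.8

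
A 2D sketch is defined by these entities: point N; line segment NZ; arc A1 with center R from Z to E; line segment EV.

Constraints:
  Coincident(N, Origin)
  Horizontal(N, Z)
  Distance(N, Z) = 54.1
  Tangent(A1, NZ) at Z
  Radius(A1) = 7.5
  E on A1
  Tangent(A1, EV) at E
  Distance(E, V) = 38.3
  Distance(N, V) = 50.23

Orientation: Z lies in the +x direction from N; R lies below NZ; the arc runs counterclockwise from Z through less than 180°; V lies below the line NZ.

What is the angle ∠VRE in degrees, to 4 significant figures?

78.92°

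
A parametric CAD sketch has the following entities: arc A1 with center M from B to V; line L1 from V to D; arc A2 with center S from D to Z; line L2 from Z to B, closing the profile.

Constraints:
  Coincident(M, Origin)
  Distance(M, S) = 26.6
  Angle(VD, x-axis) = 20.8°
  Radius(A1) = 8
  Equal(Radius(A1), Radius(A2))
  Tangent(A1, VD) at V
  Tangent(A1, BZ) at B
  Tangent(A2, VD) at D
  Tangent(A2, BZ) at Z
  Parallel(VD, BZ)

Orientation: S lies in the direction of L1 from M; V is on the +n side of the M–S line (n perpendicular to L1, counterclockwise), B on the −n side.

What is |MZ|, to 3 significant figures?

27.8

Tangency of A1 to both parallel lines with radius 8.0 puts V and B at M ± 8.0·n: V = (-2.84, 7.48), B = (2.84, -7.48). Equal radii place D and Z the same way about S: D = S + 8.0·n = (22.0, 16.9), Z = S − 8.0·n = (27.7, 1.97). Then |MZ| = |Z − M| = 27.8.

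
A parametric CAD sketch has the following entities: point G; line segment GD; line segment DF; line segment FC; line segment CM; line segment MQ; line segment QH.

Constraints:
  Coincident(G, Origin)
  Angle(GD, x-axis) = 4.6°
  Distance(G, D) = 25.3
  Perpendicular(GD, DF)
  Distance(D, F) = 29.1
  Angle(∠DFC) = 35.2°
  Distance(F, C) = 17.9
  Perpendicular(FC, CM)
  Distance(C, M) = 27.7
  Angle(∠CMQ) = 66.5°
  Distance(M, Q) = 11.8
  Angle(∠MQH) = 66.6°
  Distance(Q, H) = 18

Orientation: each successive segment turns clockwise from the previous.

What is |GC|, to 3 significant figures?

20.8

G is at the origin; GD runs at 4.6° with length 25.3, so D = (25.2, 2.03). GD ⟂ DF, so DF runs at -85.4°; with |DF| = 29.1, F = (27.6, -27.0). ∠DFC = 35.2° gives FC at 130° from the x-axis; with |FC| = 17.9, C = (16.1, -13.2). Then |GC| = |C − G| = 20.8.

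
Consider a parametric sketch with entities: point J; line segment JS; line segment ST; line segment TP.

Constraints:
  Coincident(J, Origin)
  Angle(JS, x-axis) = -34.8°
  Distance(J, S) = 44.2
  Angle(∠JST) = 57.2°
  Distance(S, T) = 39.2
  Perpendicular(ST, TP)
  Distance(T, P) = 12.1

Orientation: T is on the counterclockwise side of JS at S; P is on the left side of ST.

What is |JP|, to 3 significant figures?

29.3

J is at the origin; JS runs at -34.8° with length 44.2, so S = 44.2·(cos -34.8°, sin -34.8°) = (36.3, -25.2). ∠JST = 57.2°, so ST runs at -34.8° + (180° − 57.2°) = 88.0° from the x-axis; with |ST| = 39.2, T = S + 39.2·(cos 88.0°, sin 88.0°) = (37.7, 14.0). ST is perpendicular to TP; with |TP| = 12.1 on the left of ST, P = T + 12.1·(-0.999, 0.0349) = (25.6, 14.4). Then |JP| = |P − J| = 29.3.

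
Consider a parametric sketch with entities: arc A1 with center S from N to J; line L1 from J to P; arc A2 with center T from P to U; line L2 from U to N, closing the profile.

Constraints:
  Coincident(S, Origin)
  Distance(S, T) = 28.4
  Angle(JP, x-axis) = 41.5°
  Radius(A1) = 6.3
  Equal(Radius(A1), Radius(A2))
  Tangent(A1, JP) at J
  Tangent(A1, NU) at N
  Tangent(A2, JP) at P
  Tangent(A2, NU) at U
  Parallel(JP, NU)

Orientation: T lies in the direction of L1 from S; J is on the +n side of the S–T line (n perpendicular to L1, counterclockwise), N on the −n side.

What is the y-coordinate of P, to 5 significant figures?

23.537

The slot axis is L1's direction at 41.5°, so u = (cos 41.5°, sin 41.5°) = (0.74896, 0.66262) and n = (−sin 41.5°, cos 41.5°) = (-0.66262, 0.74896). S is at the origin and T lies 28.4 along u from S, so T = 28.4·u = (21.270, 18.818). Tangency of A1 to both parallel lines with radius 6.3 puts J and N at S ± 6.3·n: J = (-4.1745, 4.7184), N = (4.1745, -4.7184). Equal radii place P and U the same way about T: P = T + 6.3·n = (17.096, 23.537), U = T − 6.3·n = (25.445, 14.100). So P.y = 23.537.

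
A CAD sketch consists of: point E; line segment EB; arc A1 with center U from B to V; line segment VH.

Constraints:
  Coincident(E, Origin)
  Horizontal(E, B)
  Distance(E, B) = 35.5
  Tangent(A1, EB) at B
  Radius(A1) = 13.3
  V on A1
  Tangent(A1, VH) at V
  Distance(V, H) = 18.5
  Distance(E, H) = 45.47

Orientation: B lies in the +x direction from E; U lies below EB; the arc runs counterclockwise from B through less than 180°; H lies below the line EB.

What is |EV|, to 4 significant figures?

28.89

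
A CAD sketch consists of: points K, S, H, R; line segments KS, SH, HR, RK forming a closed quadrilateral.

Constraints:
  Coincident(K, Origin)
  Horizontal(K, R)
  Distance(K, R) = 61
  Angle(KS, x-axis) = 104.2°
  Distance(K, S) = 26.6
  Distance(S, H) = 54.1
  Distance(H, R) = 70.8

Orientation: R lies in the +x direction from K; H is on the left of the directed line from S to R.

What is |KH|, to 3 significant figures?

71.6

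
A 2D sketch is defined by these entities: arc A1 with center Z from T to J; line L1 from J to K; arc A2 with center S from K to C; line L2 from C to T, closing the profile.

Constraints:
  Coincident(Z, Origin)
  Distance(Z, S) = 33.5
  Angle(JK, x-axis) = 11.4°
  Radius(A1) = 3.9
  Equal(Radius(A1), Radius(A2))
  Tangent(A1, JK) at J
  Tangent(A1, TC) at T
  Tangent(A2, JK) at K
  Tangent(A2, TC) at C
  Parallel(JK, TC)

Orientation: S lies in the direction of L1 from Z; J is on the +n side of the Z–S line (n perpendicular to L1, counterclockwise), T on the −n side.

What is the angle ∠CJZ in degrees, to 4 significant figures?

76.89°

The slot axis is L1's direction at 11.4°, so u = (cos 11.4°, sin 11.4°) = (0.9803, 0.1977) and n = (−sin 11.4°, cos 11.4°) = (-0.1977, 0.9803). Z is at the origin and S lies 33.5 along u from Z, so S = 33.5·u = (32.84, 6.622). Tangency of A1 to both parallel lines with radius 3.9 puts J and T at Z ± 3.9·n: J = (-0.7709, 3.823), T = (0.7709, -3.823). Equal radii place K and C the same way about S: K = S + 3.9·n = (32.07, 10.44), C = S − 3.9·n = (33.61, 2.798). Then cos ∠CJZ = JC·JZ / (|JC||JZ|), giving 76.89°.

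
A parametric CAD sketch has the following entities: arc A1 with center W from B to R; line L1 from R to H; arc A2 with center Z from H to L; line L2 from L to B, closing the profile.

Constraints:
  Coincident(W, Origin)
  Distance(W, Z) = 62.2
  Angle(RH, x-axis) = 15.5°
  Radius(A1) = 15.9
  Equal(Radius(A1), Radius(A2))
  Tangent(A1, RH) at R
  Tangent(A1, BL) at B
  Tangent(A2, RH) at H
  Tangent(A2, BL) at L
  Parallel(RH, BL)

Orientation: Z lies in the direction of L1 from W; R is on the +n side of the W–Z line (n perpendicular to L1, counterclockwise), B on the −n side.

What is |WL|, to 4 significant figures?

64.20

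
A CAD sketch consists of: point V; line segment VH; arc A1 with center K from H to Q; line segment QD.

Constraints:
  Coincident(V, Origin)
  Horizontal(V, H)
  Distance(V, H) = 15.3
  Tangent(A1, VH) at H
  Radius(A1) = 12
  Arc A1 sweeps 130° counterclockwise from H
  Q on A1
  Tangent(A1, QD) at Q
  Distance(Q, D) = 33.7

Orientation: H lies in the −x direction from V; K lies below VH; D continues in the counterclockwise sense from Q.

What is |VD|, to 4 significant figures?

45.62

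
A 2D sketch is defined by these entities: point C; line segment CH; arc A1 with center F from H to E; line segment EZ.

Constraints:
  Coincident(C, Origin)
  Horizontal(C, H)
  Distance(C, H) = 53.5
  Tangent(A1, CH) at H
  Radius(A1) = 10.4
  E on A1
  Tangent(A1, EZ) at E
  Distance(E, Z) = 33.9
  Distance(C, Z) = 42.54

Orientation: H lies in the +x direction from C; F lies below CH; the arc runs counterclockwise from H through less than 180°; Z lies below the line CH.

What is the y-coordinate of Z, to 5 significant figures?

-33.321

Checks: |FE| = 10.40 ✓; ∠(FE, EZ) = 90.00° ✓; |EZ| = 33.90 ✓; |CZ| = 42.54 ✓.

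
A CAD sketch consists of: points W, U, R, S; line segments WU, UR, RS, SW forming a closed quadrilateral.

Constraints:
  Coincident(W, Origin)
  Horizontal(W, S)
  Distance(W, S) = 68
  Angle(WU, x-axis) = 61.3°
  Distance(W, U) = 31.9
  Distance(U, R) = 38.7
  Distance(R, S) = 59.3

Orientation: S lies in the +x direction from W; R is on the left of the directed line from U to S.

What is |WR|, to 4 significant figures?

69.67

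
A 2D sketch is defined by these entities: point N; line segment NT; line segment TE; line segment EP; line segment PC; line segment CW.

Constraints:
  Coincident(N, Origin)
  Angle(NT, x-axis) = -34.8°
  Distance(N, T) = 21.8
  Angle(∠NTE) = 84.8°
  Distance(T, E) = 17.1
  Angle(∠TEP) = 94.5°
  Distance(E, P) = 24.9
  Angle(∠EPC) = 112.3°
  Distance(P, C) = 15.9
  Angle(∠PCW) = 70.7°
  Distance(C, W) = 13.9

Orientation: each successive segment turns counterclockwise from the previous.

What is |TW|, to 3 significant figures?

18.5

N is at the origin; NT runs at -34.8° with length 21.8, so T = (17.9, -12.4). ∠NTE = 84.8° gives TE at 60.4° from the x-axis; with |TE| = 17.1, E = (26.3, 2.43). ∠TEP = 94.5° gives EP at 146° from the x-axis; with |EP| = 24.9, P = (5.73, 16.4). ∠EPC = 112.3° gives PC at -146° from the x-axis; with |PC| = 15.9, C = (-7.51, 7.59). ∠PCW = 70.7° gives CW at -37.1° from the x-axis; with |CW| = 13.9, W = (3.57, -0.797). Then |TW| = |W − T| = 18.5.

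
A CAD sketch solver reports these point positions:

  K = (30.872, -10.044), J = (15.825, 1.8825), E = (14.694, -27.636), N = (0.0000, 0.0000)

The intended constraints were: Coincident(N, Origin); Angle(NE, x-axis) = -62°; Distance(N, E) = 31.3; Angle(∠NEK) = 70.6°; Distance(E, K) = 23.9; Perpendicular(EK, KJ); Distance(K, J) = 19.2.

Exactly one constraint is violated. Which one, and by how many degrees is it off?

Perpendicular(EK, KJ) — off by 4.20°.

N = (0.00, 0.00) ✓; NE at -62.00° ✓; |NE| = 31.30 ✓; ∠NEK = 70.60° ✓; |EK| = 23.90 ✓; ∠(EK, KJ) = 94.20° ✗; |KJ| = 19.20 ✓.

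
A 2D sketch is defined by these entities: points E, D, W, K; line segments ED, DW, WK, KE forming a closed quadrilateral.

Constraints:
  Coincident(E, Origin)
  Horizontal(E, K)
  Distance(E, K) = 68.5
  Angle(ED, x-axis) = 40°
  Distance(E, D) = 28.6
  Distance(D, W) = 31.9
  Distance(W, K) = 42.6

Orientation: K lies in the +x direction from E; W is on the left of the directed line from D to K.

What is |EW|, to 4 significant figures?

60.46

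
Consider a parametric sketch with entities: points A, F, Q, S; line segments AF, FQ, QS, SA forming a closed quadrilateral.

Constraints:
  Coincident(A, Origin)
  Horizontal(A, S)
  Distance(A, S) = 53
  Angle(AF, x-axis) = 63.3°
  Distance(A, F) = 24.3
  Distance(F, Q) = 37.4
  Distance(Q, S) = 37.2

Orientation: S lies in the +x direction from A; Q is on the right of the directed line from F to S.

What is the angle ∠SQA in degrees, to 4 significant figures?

118.4°

Checks: |FQ| = 37.40 ✓; |QS| = 37.20 ✓.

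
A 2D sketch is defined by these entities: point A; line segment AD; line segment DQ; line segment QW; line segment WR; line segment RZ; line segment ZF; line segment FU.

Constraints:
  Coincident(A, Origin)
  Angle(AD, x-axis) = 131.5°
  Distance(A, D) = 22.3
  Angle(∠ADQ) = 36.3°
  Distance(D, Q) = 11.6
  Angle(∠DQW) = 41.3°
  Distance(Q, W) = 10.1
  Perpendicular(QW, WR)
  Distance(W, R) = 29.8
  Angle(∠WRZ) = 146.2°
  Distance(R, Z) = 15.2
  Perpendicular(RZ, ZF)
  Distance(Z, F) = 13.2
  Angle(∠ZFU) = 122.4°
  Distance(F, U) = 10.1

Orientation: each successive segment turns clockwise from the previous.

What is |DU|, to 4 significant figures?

24.84

A is at the origin; AD runs at 131.5° with length 22.3, so D = (-14.78, 16.70). ∠ADQ = 36.3° gives DQ at -12.20° from the x-axis; with |DQ| = 11.6, Q = (-3.438, 14.25). ∠DQW = 41.3° gives QW at -150.9° from the x-axis; with |QW| = 10.1, W = (-12.26, 9.338). QW is perpendicular to WR, so WR runs at 119.1°; with |WR| = 29.8, R = (-26.76, 35.38). ∠WRZ = 146.2° gives RZ at 85.30° from the x-axis; with |RZ| = 15.2, Z = (-25.51, 50.53). RZ is perpendicular to ZF, so ZF runs at -4.700°; with |ZF| = 13.2, F = (-12.36, 49.44). ∠ZFU = 122.4° gives FU at -62.30° from the x-axis; with |FU| = 10.1, U = (-7.660, 40.50). Then |DU| = |U − D| = 24.84.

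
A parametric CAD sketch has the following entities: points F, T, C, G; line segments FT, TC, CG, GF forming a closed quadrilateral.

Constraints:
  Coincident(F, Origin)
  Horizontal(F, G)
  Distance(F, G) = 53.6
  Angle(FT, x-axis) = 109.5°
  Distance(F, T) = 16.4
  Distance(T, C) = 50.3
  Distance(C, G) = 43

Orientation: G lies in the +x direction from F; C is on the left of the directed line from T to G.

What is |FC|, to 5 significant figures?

55.536

Checks: F = (0.00, 0.00) ✓; |TC| = 50.30 ✓; |CG| = 43.00 ✓.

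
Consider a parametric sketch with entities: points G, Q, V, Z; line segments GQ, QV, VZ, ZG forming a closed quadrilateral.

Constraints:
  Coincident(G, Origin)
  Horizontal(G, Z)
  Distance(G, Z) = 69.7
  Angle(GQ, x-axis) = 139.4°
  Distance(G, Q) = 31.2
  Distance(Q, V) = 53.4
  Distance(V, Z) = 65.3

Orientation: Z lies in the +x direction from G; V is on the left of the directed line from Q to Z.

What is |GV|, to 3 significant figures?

51.4

G is at the origin; G and Z share the same y with |GZ| = 69.7 and Z in +x, so Z = (69.7, 0). GQ runs at 139.4° with |GQ| = 31.2, so Q = (-23.7, 20.3). V is determined by |QV| = 53.4 and |VZ| = 65.3 together: it lies at the intersection of circle(Q, 53.4) and circle(Z, 65.3). With |QZ| = 95.6, the foot of the radical line on QZ is 40.4 from Q and the perpendicular offset is √(53.4² − 40.4²) = 34.9. Taking the left-of-QZ solution: V = (23.2, 45.8).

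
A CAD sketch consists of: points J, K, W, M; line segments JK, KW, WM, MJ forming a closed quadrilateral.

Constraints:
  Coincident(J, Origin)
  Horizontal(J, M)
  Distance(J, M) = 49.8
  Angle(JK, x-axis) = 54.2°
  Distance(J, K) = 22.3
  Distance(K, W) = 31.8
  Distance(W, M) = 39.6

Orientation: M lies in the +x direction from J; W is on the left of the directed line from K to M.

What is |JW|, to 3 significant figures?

53.6

Checks: |KW| = 31.80 ✓; |WM| = 39.60 ✓.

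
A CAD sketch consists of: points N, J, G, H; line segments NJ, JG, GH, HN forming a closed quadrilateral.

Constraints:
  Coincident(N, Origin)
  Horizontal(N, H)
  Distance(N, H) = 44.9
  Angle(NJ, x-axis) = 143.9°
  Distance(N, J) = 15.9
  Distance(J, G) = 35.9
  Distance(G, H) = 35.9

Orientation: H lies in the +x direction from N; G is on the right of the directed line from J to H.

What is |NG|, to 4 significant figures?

20.31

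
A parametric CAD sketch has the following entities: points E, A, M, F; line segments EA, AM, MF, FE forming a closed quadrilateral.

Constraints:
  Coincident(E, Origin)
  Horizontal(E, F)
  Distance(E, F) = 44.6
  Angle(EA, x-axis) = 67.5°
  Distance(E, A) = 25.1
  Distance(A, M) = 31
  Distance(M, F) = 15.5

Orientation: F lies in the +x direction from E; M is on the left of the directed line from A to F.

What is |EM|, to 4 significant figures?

42.01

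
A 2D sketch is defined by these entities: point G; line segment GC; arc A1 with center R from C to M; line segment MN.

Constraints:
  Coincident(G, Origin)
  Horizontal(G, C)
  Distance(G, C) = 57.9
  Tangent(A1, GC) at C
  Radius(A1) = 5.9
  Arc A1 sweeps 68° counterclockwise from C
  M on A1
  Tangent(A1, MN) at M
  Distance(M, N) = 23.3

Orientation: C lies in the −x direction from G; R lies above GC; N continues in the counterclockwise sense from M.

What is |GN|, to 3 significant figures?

50.5

On A1, C sits at bearing -90° from R; a 68° counterclockwise sweep puts M at bearing -22°, so M = R + 5.9·(cos -22°, sin -22°) = (-52.4, 3.69). Tangency of A1 to MN means the radius RM is perpendicular to MN, so MN runs along (−sin -22°, cos -22°); with |MN| = 23.3, N = (-43.7, 25.3). Then |GN| = |N − G| = 50.5.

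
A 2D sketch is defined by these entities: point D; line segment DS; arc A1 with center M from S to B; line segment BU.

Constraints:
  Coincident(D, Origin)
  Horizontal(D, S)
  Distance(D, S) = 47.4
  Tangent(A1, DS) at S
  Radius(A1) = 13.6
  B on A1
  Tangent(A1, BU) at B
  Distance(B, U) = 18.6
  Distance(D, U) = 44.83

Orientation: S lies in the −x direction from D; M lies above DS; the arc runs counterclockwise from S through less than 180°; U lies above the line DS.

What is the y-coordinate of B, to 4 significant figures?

12.50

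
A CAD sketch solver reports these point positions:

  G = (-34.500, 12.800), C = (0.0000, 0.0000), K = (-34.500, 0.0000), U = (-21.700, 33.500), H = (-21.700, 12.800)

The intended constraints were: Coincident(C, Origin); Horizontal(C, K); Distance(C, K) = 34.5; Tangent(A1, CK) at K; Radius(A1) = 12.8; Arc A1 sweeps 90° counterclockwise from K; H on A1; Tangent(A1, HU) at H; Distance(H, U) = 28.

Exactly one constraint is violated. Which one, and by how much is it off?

Distance(H, U) = 28 — off by 7.30.

C = (0.00, 0.00) ✓; C.y = 0.00, K.y = 0.00 ✓; |CK| = 34.50 ✓; ∠(GK, KC) = 90.00° ✓; |GK| = 12.80 ✓; bearing(G→H) − bearing(G→K) = 90.00° ✓; |GH| = 12.80 ✓; ∠(GH, HU) = 90.00° ✓; |HU| = 20.70 ✗.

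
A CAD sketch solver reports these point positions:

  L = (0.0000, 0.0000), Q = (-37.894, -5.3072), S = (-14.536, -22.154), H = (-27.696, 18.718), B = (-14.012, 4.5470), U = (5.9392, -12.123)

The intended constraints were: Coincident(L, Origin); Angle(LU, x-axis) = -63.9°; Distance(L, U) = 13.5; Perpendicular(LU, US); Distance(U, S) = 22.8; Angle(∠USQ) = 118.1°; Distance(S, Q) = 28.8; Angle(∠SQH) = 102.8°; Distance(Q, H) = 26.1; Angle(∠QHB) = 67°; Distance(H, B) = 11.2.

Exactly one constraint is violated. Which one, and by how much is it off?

Distance(H, B) = 11.2 — off by 8.50.

L = (0.00, 0.00) ✓; LU at -63.90° ✓; |LU| = 13.50 ✓; ∠(LU, US) = 90.00° ✓; |US| = 22.80 ✓; ∠USQ = 118.1° ✓; |SQ| = 28.80 ✓; ∠SQH = 102.8° ✓; |QH| = 26.10 ✓; ∠QHB = 67.00° ✓; |HB| = 19.70 ✗.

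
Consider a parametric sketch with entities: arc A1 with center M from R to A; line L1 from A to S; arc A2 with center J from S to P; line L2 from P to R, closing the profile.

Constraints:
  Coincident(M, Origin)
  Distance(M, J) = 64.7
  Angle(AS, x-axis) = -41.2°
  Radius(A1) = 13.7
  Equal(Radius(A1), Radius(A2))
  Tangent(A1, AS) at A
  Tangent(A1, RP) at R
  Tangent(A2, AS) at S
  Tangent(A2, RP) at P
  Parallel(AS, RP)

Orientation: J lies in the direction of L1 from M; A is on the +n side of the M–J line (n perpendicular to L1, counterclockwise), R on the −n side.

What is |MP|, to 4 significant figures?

66.13

The slot axis is L1's direction at -41.2°, so u = (cos -41.2°, sin -41.2°) = (0.7524, -0.6587) and n = (−sin -41.2°, cos -41.2°) = (0.6587, 0.7524). M is at the origin and J lies 64.7 along u from M, so J = 64.7·u = (48.68, -42.62). Tangency of A1 to both parallel lines with radius 13.7 puts A and R at M ± 13.7·n: A = (9.024, 10.31), R = (-9.024, -10.31). Equal radii place S and P the same way about J: S = J + 13.7·n = (57.71, -32.31), P = J − 13.7·n = (39.66, -52.93). Then |MP| = |P − M| = 66.13.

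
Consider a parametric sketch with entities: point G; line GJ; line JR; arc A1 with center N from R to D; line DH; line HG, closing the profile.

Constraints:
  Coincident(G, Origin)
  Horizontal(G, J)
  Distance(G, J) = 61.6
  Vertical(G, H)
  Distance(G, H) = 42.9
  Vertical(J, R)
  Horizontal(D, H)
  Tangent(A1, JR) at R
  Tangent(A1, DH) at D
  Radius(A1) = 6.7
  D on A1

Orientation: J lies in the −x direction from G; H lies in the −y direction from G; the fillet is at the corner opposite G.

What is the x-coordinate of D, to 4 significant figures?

-54.90

The virtual corner opposite G is at (-61.60, -42.90). The tangent condition forces NR to be normal to JR and A1 meets DH tangentially, so ND is at right angles to DH, with radius 6.7, so the center N sits 6.7 in from both sides at N = (-54.90, -36.20). That places the tangent points at R = (-61.60, -36.20) on JR and D = (-54.90, -42.90) on DH. So D.x = -54.90.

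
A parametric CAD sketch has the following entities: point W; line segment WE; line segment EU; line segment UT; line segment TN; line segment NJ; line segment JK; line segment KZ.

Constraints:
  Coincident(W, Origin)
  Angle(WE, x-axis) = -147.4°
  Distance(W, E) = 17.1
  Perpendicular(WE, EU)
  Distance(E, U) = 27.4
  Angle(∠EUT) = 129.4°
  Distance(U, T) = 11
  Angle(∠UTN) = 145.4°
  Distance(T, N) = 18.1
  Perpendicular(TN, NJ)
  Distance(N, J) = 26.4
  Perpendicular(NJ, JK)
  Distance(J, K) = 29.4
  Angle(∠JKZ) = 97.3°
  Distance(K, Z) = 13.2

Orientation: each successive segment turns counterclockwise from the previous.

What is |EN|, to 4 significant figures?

44.64

W is at the origin; WE runs at -147.4° with length 17.1, so E = (-14.41, -9.213). The perpendicularity gives EU at right angles to WE, so EU runs at -57.40°; with |EU| = 27.4, U = (0.3564, -32.30). ∠EUT = 129.4° gives UT at -6.800° from the x-axis; with |UT| = 11.0, T = (11.28, -33.60). ∠UTN = 145.4° gives TN at 27.80° from the x-axis; with |TN| = 18.1, N = (27.29, -25.16). Then |EN| = |N − E| = 44.64.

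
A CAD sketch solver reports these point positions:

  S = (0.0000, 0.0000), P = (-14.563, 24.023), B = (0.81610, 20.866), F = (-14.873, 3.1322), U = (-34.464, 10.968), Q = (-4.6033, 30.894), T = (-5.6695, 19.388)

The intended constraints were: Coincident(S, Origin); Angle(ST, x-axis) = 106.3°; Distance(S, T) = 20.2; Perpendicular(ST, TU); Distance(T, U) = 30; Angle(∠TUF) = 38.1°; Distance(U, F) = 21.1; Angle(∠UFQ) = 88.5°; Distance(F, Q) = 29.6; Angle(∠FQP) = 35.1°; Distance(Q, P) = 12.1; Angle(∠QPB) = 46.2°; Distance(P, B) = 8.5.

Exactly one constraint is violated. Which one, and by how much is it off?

Distance(P, B) = 8.5 — off by 7.20.

S = (0.00, 0.00) ✓; ST at 106.3° ✓; |ST| = 20.20 ✓; ∠(ST, TU) = 90.00° ✓; |TU| = 30.00 ✓; ∠TUF = 38.10° ✓; |UF| = 21.10 ✓; ∠UFQ = 88.50° ✓; |FQ| = 29.60 ✓; ∠FQP = 35.10° ✓; |QP| = 12.10 ✓; ∠QPB = 46.20° ✓; |PB| = 15.70 ✗.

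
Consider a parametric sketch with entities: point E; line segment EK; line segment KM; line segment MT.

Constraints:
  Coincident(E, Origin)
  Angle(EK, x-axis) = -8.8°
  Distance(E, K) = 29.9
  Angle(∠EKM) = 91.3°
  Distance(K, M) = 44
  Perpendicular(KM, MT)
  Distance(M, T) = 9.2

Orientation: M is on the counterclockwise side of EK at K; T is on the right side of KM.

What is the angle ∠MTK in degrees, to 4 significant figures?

78.19°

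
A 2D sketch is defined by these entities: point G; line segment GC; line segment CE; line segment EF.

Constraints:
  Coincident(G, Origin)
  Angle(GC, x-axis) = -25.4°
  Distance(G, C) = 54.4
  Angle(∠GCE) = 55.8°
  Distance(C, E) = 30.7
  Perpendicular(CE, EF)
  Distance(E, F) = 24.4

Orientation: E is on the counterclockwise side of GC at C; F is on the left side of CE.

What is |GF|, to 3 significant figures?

20.6

G is at the origin; GC runs at -25.4° with length 54.4, so C = 54.4·(cos -25.4°, sin -25.4°) = (49.1, -23.3). ∠GCE = 55.8°, so CE runs at -25.4° + (180° − 55.8°) = 98.8° from the x-axis; with |CE| = 30.7, E = C + 30.7·(cos 98.8°, sin 98.8°) = (44.4, 7.00). The perpendicularity gives EF at right angles to CE; with |EF| = 24.4 on the left of CE, F = E + 24.4·(-0.988, -0.153) = (20.3, 3.27). Then |GF| = |F − G| = 20.6.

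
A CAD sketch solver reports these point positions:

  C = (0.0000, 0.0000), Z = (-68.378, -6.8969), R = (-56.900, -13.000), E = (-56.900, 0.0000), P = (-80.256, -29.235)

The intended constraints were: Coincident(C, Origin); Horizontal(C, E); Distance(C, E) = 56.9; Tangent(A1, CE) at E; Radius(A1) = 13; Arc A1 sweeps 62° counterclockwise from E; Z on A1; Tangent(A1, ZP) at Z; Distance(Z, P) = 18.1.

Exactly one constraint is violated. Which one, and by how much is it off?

Distance(Z, P) = 18.1 — off by 7.20.

C = (0.00, 0.00) ✓; C.y = 0.00, E.y = 0.00 ✓; |CE| = 56.90 ✓; ∠(RE, EC) = 90.00° ✓; |RE| = 13.00 ✓; bearing(R→Z) − bearing(R→E) = 62.00° ✓; |RZ| = 13.00 ✓; ∠(RZ, ZP) = 90.00° ✓; |ZP| = 25.30 ✗.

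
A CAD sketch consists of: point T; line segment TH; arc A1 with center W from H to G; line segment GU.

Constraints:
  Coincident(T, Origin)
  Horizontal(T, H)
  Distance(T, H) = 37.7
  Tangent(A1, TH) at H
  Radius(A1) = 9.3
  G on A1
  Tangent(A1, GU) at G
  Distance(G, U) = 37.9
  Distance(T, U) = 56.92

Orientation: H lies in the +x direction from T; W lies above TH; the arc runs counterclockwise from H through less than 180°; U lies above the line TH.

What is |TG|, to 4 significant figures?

48.02

T is at the origin; T and H share the same y with |TH| = 37.7 and H on the +x side, so H = (37.70, 0.000). Tangency of A1 to TH means the radius WH is perpendicular to TH, so W = H + (0, 9.3) = (37.70, 9.300). Since WG ⟂ GU (tangency), |WU| = √(9.3² + 37.9²) = 39.02 regardless of where G sits on A1. So U lies on both circle(T, 56.92) and circle(W, 39.02); the above-TH intersection is U = (30.99, 47.74). G is the foot of the tangent from U: G = (46.22, 13.04).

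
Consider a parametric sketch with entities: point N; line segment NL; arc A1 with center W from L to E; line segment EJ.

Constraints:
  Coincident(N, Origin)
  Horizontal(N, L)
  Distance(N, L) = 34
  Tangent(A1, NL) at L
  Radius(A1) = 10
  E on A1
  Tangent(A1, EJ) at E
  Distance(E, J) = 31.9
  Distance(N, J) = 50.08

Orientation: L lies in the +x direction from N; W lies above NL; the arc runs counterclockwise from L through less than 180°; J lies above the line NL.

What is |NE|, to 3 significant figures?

45.2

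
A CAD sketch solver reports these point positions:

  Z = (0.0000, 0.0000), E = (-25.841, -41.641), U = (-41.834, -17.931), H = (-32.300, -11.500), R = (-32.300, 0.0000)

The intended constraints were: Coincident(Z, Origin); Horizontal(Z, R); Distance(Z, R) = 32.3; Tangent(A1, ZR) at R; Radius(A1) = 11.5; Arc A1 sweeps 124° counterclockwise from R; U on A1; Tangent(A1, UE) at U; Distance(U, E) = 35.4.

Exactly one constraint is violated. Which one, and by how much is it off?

Distance(U, E) = 35.4 — off by 6.80.

Z = (0.00, 0.00) ✓; Z.y = 0.00, R.y = 0.00 ✓; |ZR| = 32.30 ✓; ∠(HR, RZ) = 90.00° ✓; |HR| = 11.50 ✓; bearing(H→U) − bearing(H→R) = 124.0° ✓; |HU| = 11.50 ✓; ∠(HU, UE) = 90.00° ✓; |UE| = 28.60 ✗.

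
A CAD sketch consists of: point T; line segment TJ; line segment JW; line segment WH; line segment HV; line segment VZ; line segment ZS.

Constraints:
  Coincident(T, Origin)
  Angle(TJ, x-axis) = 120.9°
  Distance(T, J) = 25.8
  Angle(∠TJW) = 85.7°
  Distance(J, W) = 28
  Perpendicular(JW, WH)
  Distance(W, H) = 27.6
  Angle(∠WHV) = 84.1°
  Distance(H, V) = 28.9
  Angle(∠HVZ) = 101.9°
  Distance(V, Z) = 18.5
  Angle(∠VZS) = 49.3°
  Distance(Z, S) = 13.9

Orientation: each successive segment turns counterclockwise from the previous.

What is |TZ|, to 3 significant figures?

20.0

T is at the origin; TJ runs at 120.9° with length 25.8, so J = (-13.2, 22.1). ∠TJW = 85.7° gives JW at -145° from the x-axis; with |JW| = 28.0, W = (-36.1, 6.00). The perpendicularity gives WH at right angles to JW, so WH runs at -54.8°; with |WH| = 27.6, H = (-20.2, -16.6). ∠WHV = 84.1° gives HV at 41.1° from the x-axis; with |HV| = 28.9, V = (1.56, 2.44). ∠HVZ = 101.9° gives VZ at 119° from the x-axis; with |VZ| = 18.5, Z = (-7.47, 18.6). Then |TZ| = |Z − T| = 20.0.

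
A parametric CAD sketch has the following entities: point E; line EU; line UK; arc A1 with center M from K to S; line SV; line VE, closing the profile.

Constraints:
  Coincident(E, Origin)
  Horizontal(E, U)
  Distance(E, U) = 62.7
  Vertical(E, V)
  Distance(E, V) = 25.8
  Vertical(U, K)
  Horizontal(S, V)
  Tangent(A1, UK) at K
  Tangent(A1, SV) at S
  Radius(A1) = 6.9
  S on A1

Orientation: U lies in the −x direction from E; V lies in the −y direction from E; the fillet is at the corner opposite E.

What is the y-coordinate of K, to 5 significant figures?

-18.900

E is at the origin; EU is horizontal with |EU| = 62.7 and U on the −x side, so U = (-62.700, 0.0000). E and V share the same x with |EV| = 25.8 and V on the −y side, so V = (0.0000, -25.800). The virtual corner opposite E is at (-62.700, -25.800). A1 meets UK tangentially, so MK is at right angles to UK and tangency of A1 to SV means the radius MS is perpendicular to SV, with radius 6.9, so the center M sits 6.9 in from both sides at M = (-55.800, -18.900). That places the tangent points at K = (-62.700, -18.900) on UK and S = (-55.800, -25.800) on SV. So K.y = -18.900.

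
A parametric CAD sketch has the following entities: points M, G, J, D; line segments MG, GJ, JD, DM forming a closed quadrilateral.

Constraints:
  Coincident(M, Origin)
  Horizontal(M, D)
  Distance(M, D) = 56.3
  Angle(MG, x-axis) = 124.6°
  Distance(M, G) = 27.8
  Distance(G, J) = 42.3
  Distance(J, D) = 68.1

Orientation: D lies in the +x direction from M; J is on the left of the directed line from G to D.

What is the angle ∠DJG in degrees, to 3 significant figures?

83.0°

M is at the origin; MD is horizontal with |MD| = 56.3 and D in +x, so D = (56.3, 0). MG runs at 124.6° with |MG| = 27.8, so G = (-15.8, 22.9). J is determined by |GJ| = 42.3 and |JD| = 68.1 together: it lies at the intersection of circle(G, 42.3) and circle(D, 68.1). With |GD| = 75.6, the foot of the radical line on GD is 19.0 from G and the perpendicular offset is √(42.3² − 19.0²) = 37.8. Taking the left-of-GD solution: J = (13.7, 53.2).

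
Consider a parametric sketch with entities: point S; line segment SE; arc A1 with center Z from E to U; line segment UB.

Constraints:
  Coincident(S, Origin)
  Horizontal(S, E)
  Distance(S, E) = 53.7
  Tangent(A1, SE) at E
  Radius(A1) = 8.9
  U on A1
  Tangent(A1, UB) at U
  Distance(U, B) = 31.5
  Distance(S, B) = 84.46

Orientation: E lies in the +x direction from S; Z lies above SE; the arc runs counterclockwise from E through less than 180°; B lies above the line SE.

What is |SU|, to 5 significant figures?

61.086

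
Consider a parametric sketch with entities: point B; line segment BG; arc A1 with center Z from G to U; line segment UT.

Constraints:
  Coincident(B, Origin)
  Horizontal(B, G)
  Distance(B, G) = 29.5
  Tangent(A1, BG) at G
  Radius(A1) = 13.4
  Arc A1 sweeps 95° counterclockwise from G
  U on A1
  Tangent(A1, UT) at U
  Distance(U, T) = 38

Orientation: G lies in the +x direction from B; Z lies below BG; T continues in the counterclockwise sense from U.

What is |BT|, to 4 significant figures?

55.92

On A1, G sits at bearing 90° from Z; a 95° counterclockwise sweep puts U at bearing 185°, so U = Z + 13.4·(cos 185°, sin 185°) = (16.15, -14.57). Since A1 is tangent to UT there, ZU ⟂ UT, so UT runs along (−sin 185°, cos 185°); with |UT| = 38.0, T = (19.46, -52.42). Then |BT| = |T − B| = 55.92.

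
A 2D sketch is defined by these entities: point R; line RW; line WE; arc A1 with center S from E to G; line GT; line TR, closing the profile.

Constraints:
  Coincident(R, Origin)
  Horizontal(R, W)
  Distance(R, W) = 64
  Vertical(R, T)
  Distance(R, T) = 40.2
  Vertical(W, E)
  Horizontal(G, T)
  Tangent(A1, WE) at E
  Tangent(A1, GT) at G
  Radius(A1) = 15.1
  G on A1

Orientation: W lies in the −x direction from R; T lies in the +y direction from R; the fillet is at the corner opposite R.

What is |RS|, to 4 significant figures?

54.97

R is at the origin; R and W share the same y with |RW| = 64.0 and W on the −x side, so W = (-64.00, 0.000). RT is vertical with |RT| = 40.2 and T on the +y side, so T = (0.000, 40.20). The virtual corner opposite R is at (-64.00, 40.20). A1 meets WE tangentially, so SE is at right angles to WE and since A1 is tangent to GT there, SG ⟂ GT, with radius 15.1, so the center S sits 15.1 in from both sides at S = (-48.90, 25.10). Then |RS| = |S − R| = 54.97.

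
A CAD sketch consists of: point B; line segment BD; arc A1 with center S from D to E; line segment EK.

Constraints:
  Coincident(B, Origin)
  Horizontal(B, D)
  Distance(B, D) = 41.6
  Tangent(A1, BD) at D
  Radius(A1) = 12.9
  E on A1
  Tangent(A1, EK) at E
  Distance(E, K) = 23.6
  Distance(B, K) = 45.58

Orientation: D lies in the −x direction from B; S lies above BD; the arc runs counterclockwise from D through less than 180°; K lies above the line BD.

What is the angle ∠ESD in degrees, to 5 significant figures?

88.037°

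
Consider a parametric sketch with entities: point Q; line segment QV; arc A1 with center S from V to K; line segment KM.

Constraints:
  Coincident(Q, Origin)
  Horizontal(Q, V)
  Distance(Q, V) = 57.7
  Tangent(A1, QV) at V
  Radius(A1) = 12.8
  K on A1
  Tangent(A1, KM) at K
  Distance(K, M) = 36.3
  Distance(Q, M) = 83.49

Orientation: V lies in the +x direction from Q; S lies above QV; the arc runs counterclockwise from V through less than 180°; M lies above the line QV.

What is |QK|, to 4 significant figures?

71.83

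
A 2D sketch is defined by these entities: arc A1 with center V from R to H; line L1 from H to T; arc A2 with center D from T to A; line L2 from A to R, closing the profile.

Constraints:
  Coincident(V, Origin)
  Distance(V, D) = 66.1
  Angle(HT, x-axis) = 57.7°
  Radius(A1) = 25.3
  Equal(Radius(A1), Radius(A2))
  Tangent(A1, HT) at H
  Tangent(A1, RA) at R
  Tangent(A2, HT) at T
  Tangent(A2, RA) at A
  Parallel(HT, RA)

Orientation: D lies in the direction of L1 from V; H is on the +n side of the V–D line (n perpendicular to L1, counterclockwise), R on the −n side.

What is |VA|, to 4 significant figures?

70.78

The slot axis is L1's direction at 57.7°, so u = (cos 57.7°, sin 57.7°) = (0.5344, 0.8453) and n = (−sin 57.7°, cos 57.7°) = (-0.8453, 0.5344). V is at the origin and D lies 66.1 along u from V, so D = 66.1·u = (35.32, 55.87). Tangency of A1 to both parallel lines with radius 25.3 puts H and R at V ± 25.3·n: H = (-21.39, 13.52), R = (21.39, -13.52). Equal radii place T and A the same way about D: T = D + 25.3·n = (13.94, 69.39), A = D − 25.3·n = (56.71, 42.35). Then |VA| = |A − V| = 70.78.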